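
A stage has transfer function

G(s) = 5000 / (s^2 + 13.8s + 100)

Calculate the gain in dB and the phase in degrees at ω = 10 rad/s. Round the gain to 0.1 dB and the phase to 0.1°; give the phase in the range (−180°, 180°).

At s = jω = j10:
quadratic: (j10)² + 13.8·j10 + 100 = 0 + j138 → |·| ≈ 138, ∠ ≈ 90.00°
|G| = 5000 / 138 ≈ 36.232
Gain = 20 log₁₀(36.232) ≈ 31.18 dB
∠G = 0.00° − 90.00° = -90.00°

31.2 dB, -90.0°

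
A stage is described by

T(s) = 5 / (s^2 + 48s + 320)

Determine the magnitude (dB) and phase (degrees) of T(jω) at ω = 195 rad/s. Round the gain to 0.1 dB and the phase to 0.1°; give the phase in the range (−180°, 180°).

-77.8 dB, -166.1°

Substitute s = j195:
Numerator: 5 = 5 + j0
Denominator: (j195)^2 + 48(j195) + 320 = -37705 + j9360
|N| = √(5² + 0²) ≈ 5, ∠N ≈ 0.00°
|D| = √(37705² + 9360²) ≈ 38849, ∠D ≈ 166.06°
|T| = 5 / 38849 ≈ 0.0001287
Gain = 20 log₁₀(0.0001287) ≈ -77.81 dB
∠T = 0.00° − 166.06° = -166.06°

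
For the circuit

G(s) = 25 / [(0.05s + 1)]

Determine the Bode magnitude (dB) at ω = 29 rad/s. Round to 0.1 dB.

At ω = 29 rad/s:
pole (1 + j29·0.05) = 1 + j1.45 → |·| ≈ 1.7614, ∠ ≈ 55.41°
|G| = 25 · 1 / (1.7614) ≈ 14.193
Gain = 20 log₁₀(14.193) ≈ 23.04 dB

23.0 dB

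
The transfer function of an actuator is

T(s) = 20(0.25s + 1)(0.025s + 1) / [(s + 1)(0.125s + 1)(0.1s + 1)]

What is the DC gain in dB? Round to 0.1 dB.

26.0 dB

T(0) = 20 · 1 / 1 = 20
20 log₁₀(20) ≈ 26.02 dB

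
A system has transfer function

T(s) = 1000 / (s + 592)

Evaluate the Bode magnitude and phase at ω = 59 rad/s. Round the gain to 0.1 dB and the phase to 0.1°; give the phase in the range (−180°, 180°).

At s = jω = j59:
pole (s+592): 592 + j59 → |·| = √(592²+59²) = √353945 ≈ 594.93, ∠ = arctan(59/592) ≈ 5.69°
|T| = 1000 / 594.93 ≈ 1.6809
Gain = 20 log₁₀(1.6809) ≈ 4.51 dB
∠T = 0.00° − 5.69° = -5.69°

4.5 dB, -5.7°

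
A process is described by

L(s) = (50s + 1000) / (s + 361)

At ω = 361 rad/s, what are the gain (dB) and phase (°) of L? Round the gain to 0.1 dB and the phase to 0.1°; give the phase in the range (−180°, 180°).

31.0 dB, 41.8°

Substitute s = j361:
Numerator: 50(j361) + 1000 = 1000 + j18050
Denominator: (j361) + 361 = 361 + j361
|N| = √(1000² + 18050²) ≈ 18078, ∠N ≈ 86.83°
|D| = √(361² + 361²) ≈ 510.53, ∠D ≈ 45.00°
|L| = 18078 / 510.53 ≈ 35.41
Gain = 20 log₁₀(35.41) ≈ 30.98 dB
∠L = 86.83° − 45.00° = 41.83°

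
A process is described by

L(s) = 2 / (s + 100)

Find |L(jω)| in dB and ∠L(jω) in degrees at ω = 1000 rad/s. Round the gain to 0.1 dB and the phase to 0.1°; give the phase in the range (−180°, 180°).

At s = jω = j1000:
pole (s+100): 100 + j1000 → |·| = √(100²+1000²) = √1010000 ≈ 1005, ∠ = arctan(1000/100) ≈ 84.29°
|L| = 2 / 1005 ≈ 0.00199
Gain = 20 log₁₀(0.00199) ≈ -54.02 dB
∠L = 0.00° − 84.29° = -84.29°

-54.0 dB, -84.3°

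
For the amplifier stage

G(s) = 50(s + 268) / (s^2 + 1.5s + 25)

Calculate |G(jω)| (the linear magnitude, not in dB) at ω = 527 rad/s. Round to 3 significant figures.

0.106

At s = jω = j527:
zero (s+268): 268 + j527 → |·| = √(268²+527²) = √349553 ≈ 591.23, ∠ = arctan(527/268) ≈ 63.04°
quadratic: (j527)² + 1.5·j527 + 25 = -277704 + j790.5 → |·| ≈ 2.7771e+05, ∠ ≈ 179.84°
|G| = 50 · 591.23 / 2.7771e+05 ≈ 0.10645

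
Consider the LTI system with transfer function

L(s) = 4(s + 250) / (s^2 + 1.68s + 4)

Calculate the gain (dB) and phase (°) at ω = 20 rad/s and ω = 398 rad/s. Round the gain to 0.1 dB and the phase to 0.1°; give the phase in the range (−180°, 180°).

ω = 20: 8.0 dB, -170.6°; ω = 398: -38.5 dB, -121.9°

At s = jω = j20:
zero (s+250): 250 + j20 → |·| = √(250²+20²) = √62900 ≈ 250.8, ∠ = arctan(20/250) ≈ 4.57°
quadratic: (j20)² + 1.68·j20 + 4 = -396 + j33.6 → |·| ≈ 397.42, ∠ ≈ 175.15°
|L| = 4 · 250.8 / 397.42 ≈ 2.5243
Gain = 20 log₁₀(2.5243) ≈ 8.04 dB
∠L = 4.57° − 175.15° = -170.58°

At s = jω = j398:
zero (s+250): 250 + j398 → |·| = √(250²+398²) = √220904 ≈ 470, ∠ = arctan(398/250) ≈ 57.87°
quadratic: (j398)² + 1.68·j398 + 4 = -158400 + j668.64 → |·| ≈ 1.584e+05, ∠ ≈ 179.76°
|L| = 4 · 470 / 1.584e+05 ≈ 0.011869
Gain = 20 log₁₀(0.011869) ≈ -38.51 dB
∠L = 57.87° − 179.76° = -121.89°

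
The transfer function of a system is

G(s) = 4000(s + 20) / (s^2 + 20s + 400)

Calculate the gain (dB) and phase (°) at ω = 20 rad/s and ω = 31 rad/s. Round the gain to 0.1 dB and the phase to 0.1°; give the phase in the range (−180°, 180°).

At s = jω = j20:
zero (s+20): 20 + j20 → |·| = √(20²+20²) = √800 ≈ 28.284, ∠ = arctan(20/20) ≈ 45.00°
quadratic: (j20)² + 20·j20 + 400 = 0 + j400 → |·| ≈ 400, ∠ ≈ 90.00°
|G| = 4000 · 28.284 / 400 ≈ 282.84
Gain = 20 log₁₀(282.84) ≈ 49.03 dB
∠G = 45.00° − 90.00° = -45.00°

At s = jω = j31:
zero (s+20): 20 + j31 → |·| = √(20²+31²) = √1361 ≈ 36.892, ∠ = arctan(31/20) ≈ 57.17°
quadratic: (j31)² + 20·j31 + 400 = -561 + j620 → |·| ≈ 836.13, ∠ ≈ 132.14°
|G| = 4000 · 36.892 / 836.13 ≈ 176.49
Gain = 20 log₁₀(176.49) ≈ 44.93 dB
∠G = 57.17° − 132.14° = -74.97°

ω = 20: 49.0 dB, -45.0°; ω = 31: 44.9 dB, -75.0°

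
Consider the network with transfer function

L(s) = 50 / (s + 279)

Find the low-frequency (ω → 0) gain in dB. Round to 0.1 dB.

-14.9 dB

L(0) = 50 / 279 ≈ 0.17921
20 log₁₀(0.17921) ≈ -14.93 dB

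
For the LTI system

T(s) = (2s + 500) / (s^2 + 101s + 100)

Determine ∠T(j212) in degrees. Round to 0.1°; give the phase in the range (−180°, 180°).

Substitute s = j212:
Numerator: 2(j212) + 500 = 500 + j424
Denominator: (j212)^2 + 101(j212) + 100 = -44844 + j21412
|N| = √(500² + 424²) ≈ 655.57, ∠N ≈ 40.30°
|D| = √(44844² + 21412²) ≈ 49694, ∠D ≈ 154.48°
∠T = 40.30° − 154.48° = -114.18°

-114.2°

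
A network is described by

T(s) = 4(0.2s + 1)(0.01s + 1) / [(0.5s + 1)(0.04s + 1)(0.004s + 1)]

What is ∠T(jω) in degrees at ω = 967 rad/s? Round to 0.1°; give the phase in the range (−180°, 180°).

At ω = 967 rad/s:
zero (1 + j967·0.2) = 1 + j193.4 → |·| ≈ 193.4, ∠ ≈ 89.70°
zero (1 + j967·0.01) = 1 + j9.67 → |·| ≈ 9.7216, ∠ ≈ 84.10°
pole (1 + j967·0.5) = 1 + j483.5 → |·| ≈ 483.5, ∠ ≈ 89.88°
pole (1 + j967·0.04) = 1 + j38.68 → |·| ≈ 38.693, ∠ ≈ 88.52°
pole (1 + j967·0.004) = 1 + j3.868 → |·| ≈ 3.9952, ∠ ≈ 75.50°
∠T = (89.70° + 84.10°) − (89.88° + 88.52° + 75.50°) = -80.10°

-80.1°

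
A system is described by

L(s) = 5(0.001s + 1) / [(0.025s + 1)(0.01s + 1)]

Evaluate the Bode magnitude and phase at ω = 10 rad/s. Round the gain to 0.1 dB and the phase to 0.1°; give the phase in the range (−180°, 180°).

13.7 dB, -19.2°

At ω = 10 rad/s:
zero (1 + j10·0.001) = 1 + j0.01 → |·| ≈ 1, ∠ ≈ 0.57°
pole (1 + j10·0.025) = 1 + j0.25 → |·| ≈ 1.0308, ∠ ≈ 14.04°
pole (1 + j10·0.01) = 1 + j0.1 → |·| ≈ 1.005, ∠ ≈ 5.71°
|L| = 5 · 1 / (1.0308 · 1.005) ≈ 4.8265
Gain = 20 log₁₀(4.8265) ≈ 13.67 dB
∠L = (0.57°) − (14.04° + 5.71°) = -19.18°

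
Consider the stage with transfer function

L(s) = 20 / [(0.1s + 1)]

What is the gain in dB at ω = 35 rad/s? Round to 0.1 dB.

14.8 dB

At ω = 35 rad/s:
pole (1 + j35·0.1) = 1 + j3.5 → |·| ≈ 3.6401, ∠ ≈ 74.05°
|L| = 20 · 1 / (3.6401) ≈ 5.4944
Gain = 20 log₁₀(5.4944) ≈ 14.80 dB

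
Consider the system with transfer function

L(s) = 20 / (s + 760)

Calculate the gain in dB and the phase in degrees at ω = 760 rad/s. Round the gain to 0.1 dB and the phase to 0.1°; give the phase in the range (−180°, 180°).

-34.6 dB, -45.0°

Substitute s = j760:
Numerator: 20 = 20 + j0
Denominator: (j760) + 760 = 760 + j760
|N| = √(20² + 0²) ≈ 20, ∠N ≈ 0.00°
|D| = √(760² + 760²) ≈ 1074.8, ∠D ≈ 45.00°
|L| = 20 / 1074.8 ≈ 0.018608
Gain = 20 log₁₀(0.018608) ≈ -34.61 dB
∠L = 0.00° − 45.00° = -45.00°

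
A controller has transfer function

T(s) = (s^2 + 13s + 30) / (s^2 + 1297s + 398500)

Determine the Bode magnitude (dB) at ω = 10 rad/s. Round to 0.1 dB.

-68.6 dB

Substitute s = j10:
Numerator: (j10)^2 + 13(j10) + 30 = -70 + j130
Denominator: (j10)^2 + 1297(j10) + 398500 = 398400 + j12970
|N| = √(70² + 130²) ≈ 147.65, ∠N ≈ 118.30°
|D| = √(398400² + 12970²) ≈ 3.9861e+05, ∠D ≈ 1.86°
|T| = 147.65 / 3.9861e+05 ≈ 0.00037041
Gain = 20 log₁₀(0.00037041) ≈ -68.63 dB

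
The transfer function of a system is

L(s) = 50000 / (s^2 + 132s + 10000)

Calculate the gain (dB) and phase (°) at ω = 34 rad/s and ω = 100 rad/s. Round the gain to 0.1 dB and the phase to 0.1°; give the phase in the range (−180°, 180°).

At s = jω = j34:
quadratic: (j34)² + 132·j34 + 10000 = 8844 + j4488 → |·| ≈ 9917.6, ∠ ≈ 26.91°
|L| = 50000 / 9917.6 ≈ 5.0415
Gain = 20 log₁₀(5.0415) ≈ 14.05 dB
∠L = 0.00° − 26.91° = -26.91°

At s = jω = j100:
quadratic: (j100)² + 132·j100 + 10000 = 0 + j13200 → |·| ≈ 13200, ∠ ≈ 90.00°
|L| = 50000 / 13200 ≈ 3.7879
Gain = 20 log₁₀(3.7879) ≈ 11.57 dB
∠L = 0.00° − 90.00° = -90.00°

ω = 34: 14.1 dB, -26.9°; ω = 100: 11.6 dB, -90.0°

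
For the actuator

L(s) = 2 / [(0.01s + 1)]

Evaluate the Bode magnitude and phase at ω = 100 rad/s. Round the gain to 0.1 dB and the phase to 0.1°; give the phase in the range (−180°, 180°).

3.0 dB, -45.0°

At ω = 100 rad/s:
pole (1 + j100·0.01) = 1 + j1 → |·| ≈ 1.4142, ∠ ≈ 45.00°
|L| = 2 · 1 / (1.4142) ≈ 1.4142
Gain = 20 log₁₀(1.4142) ≈ 3.01 dB
∠L = (0°) − (45.00°) = -45.00°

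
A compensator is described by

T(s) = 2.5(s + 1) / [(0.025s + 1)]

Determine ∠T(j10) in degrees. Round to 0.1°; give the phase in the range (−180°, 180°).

70.3°

At ω = 10 rad/s:
zero (1 + j10·1) = 1 + j10 → |·| ≈ 10.05, ∠ ≈ 84.29°
pole (1 + j10·0.025) = 1 + j0.25 → |·| ≈ 1.0308, ∠ ≈ 14.04°
∠T = (84.29°) − (14.04°) = 70.25°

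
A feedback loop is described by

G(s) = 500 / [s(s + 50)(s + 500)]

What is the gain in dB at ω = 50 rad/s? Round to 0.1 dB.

-71.0 dB

At s = jω = j50:
pole (s+50): 50 + j50 → |·| = √(50²+50²) = √5000 ≈ 70.711, ∠ = arctan(50/50) ≈ 45.00°
pole (s+500): 500 + j50 → |·| = √(500²+50²) = √252500 ≈ 502.49, ∠ = arctan(50/500) ≈ 5.71°
pole at origin: |s| = 50, ∠ = 90.00° (in denominator)
|G| = 500 / 1.7766e+06 ≈ 0.00028144
Gain = 20 log₁₀(0.00028144) ≈ -71.01 dB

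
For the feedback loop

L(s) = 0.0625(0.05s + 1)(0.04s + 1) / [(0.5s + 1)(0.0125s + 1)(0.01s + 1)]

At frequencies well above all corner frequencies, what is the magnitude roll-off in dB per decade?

Each pole contributes −20 dB/decade at high frequency; each zero contributes +20 dB/decade.
Net: 2 zero(s) − 3 pole(s) → -20 dB/decade.

-20 dB/decade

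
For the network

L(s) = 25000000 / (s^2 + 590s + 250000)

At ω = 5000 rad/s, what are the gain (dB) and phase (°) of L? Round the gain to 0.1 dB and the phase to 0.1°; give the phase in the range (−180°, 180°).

0.0 dB, -173.2°

At s = jω = j5000:
quadratic: (j5000)² + 590·j5000 + 250000 = -24750000 + j2950000 → |·| ≈ 2.4925e+07, ∠ ≈ 173.20°
|L| = 25000000 / 2.4925e+07 ≈ 1.003
Gain = 20 log₁₀(1.003) ≈ 0.03 dB
∠L = 0.00° − 173.20° = -173.20°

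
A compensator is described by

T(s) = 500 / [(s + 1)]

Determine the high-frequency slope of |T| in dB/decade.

-20 dB/decade

Each pole contributes −20 dB/decade at high frequency; each zero contributes +20 dB/decade.
Net: 0 zero(s) − 1 pole(s) → -20 dB/decade.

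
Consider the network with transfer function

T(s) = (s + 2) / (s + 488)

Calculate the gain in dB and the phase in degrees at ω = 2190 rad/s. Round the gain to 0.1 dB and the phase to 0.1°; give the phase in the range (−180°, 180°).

At s = jω = j2190:
zero (s+2): 2 + j2190 → |·| = √(2²+2190²) = √4796104 ≈ 2190, ∠ = arctan(2190/2) ≈ 89.95°
pole (s+488): 488 + j2190 → |·| = √(488²+2190²) = √5034244 ≈ 2243.7, ∠ = arctan(2190/488) ≈ 77.44°
|T| = 1 · 2190 / 2243.7 ≈ 0.97607
Gain = 20 log₁₀(0.97607) ≈ -0.21 dB
∠T = 89.95° − 77.44° = 12.51°

-0.2 dB, 12.5°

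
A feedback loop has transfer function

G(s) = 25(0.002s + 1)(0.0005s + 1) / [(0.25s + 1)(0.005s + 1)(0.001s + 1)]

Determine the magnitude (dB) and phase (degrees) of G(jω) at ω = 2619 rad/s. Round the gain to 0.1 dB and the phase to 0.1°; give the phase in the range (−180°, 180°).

-40.8 dB, -112.8°

At ω = 2619 rad/s:
zero (1 + j2619·0.002) = 1 + j5.238 → |·| ≈ 5.3326, ∠ ≈ 79.19°
zero (1 + j2619·0.0005) = 1 + j1.3095 → |·| ≈ 1.6477, ∠ ≈ 52.63°
pole (1 + j2619·0.25) = 1 + j654.75 → |·| ≈ 654.75, ∠ ≈ 89.91°
pole (1 + j2619·0.005) = 1 + j13.095 → |·| ≈ 13.133, ∠ ≈ 85.63°
pole (1 + j2619·0.001) = 1 + j2.619 → |·| ≈ 2.8034, ∠ ≈ 69.10°
|G| = 25 · 5.3326 · 1.6477 / (654.75 · 13.133 · 2.8034) ≈ 0.0091124
Gain = 20 log₁₀(0.0091124) ≈ -40.81 dB
∠G = (79.19° + 52.63°) − (89.91° + 85.63° + 69.10°) = -112.82°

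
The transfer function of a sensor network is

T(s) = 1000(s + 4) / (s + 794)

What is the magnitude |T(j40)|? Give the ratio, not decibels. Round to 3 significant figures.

At s = jω = j40:
zero (s+4): 4 + j40 → |·| = √(4²+40²) = √1616 ≈ 40.2, ∠ = arctan(40/4) ≈ 84.29°
pole (s+794): 794 + j40 → |·| = √(794²+40²) = √632036 ≈ 795.01, ∠ = arctan(40/794) ≈ 2.88°
|T| = 1000 · 40.2 / 795.01 ≈ 50.565

50.6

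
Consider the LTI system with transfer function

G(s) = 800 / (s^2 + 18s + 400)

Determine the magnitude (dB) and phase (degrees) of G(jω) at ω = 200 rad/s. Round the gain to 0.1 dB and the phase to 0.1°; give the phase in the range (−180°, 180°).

-33.9 dB, -174.8°

At s = jω = j200:
quadratic: (j200)² + 18·j200 + 400 = -39600 + j3600 → |·| ≈ 39763, ∠ ≈ 174.81°
|G| = 800 / 39763 ≈ 0.020119
Gain = 20 log₁₀(0.020119) ≈ -33.93 dB
∠G = 0.00° − 174.81° = -174.81°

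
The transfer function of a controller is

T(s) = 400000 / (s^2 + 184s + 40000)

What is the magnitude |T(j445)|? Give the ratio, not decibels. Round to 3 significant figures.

2.25

At s = jω = j445:
quadratic: (j445)² + 184·j445 + 40000 = -158025 + j81880 → |·| ≈ 1.7798e+05, ∠ ≈ 152.61°
|T| = 400000 / 1.7798e+05 ≈ 2.2474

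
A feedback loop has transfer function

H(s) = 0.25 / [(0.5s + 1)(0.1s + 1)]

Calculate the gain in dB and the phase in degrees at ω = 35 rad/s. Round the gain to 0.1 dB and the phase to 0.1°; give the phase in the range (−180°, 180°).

At ω = 35 rad/s:
pole (1 + j35·0.5) = 1 + j17.5 → |·| ≈ 17.529, ∠ ≈ 86.73°
pole (1 + j35·0.1) = 1 + j3.5 → |·| ≈ 3.6401, ∠ ≈ 74.05°
|H| = 0.25 · 1 / (17.529 · 3.6401) ≈ 0.003918
Gain = 20 log₁₀(0.003918) ≈ -48.14 dB
∠H = (0°) − (86.73° + 74.05°) = -160.78°

-48.1 dB, -160.8°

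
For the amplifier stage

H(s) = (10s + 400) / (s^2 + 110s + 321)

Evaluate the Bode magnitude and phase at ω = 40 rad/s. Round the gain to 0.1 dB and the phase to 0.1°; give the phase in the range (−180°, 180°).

Substitute s = j40:
Numerator: 10(j40) + 400 = 400 + j400
Denominator: (j40)^2 + 110(j40) + 321 = -1279 + j4400
|N| = √(400² + 400²) ≈ 565.69, ∠N ≈ 45.00°
|D| = √(1279² + 4400²) ≈ 4582.1, ∠D ≈ 106.21°
|H| = 565.69 / 4582.1 ≈ 0.12346
Gain = 20 log₁₀(0.12346) ≈ -18.17 dB
∠H = 45.00° − 106.21° = -61.21°

-18.2 dB, -61.2°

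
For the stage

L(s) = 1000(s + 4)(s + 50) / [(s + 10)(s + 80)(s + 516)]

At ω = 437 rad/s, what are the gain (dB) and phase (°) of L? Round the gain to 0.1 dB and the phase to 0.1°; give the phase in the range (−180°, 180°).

At s = jω = j437:
zero (s+4): 4 + j437 → |·| = √(4²+437²) = √190985 ≈ 437.02, ∠ = arctan(437/4) ≈ 89.48°
zero (s+50): 50 + j437 → |·| = √(50²+437²) = √193469 ≈ 439.85, ∠ = arctan(437/50) ≈ 83.47°
pole (s+10): 10 + j437 → |·| = √(10²+437²) = √191069 ≈ 437.11, ∠ = arctan(437/10) ≈ 88.69°
pole (s+80): 80 + j437 → |·| = √(80²+437²) = √197369 ≈ 444.26, ∠ = arctan(437/80) ≈ 79.63°
pole (s+516): 516 + j437 → |·| = √(516²+437²) = √457225 ≈ 676.18, ∠ = arctan(437/516) ≈ 40.26°
|L| = 1000 · 1.9222e+05 / 1.3131e+08 ≈ 1.4639
Gain = 20 log₁₀(1.4639) ≈ 3.31 dB
∠L = 172.95° − 208.58° = -35.63°

3.3 dB, -35.6°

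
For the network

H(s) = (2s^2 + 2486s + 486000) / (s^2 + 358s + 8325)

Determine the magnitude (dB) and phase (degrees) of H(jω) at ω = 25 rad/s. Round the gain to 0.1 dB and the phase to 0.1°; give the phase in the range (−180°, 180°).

Substitute s = j25:
Numerator: 2(j25)^2 + 2486(j25) + 486000 = 484750 + j62150
Denominator: (j25)^2 + 358(j25) + 8325 = 7700 + j8950
|N| = √(484750² + 62150²) ≈ 4.8872e+05, ∠N ≈ 7.31°
|D| = √(7700² + 8950²) ≈ 11806, ∠D ≈ 49.29°
|H| = 4.8872e+05 / 11806 ≈ 41.396
Gain = 20 log₁₀(41.396) ≈ 32.34 dB
∠H = 7.31° − 49.29° = -41.98°

32.3 dB, -42.0°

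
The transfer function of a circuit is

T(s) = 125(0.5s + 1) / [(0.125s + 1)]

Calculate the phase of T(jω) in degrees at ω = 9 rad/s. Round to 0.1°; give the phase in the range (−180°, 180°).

At ω = 9 rad/s:
zero (1 + j9·0.5) = 1 + j4.5 → |·| ≈ 4.6098, ∠ ≈ 77.47°
pole (1 + j9·0.125) = 1 + j1.125 → |·| ≈ 1.5052, ∠ ≈ 48.37°
∠T = (77.47°) − (48.37°) = 29.10°

29.1°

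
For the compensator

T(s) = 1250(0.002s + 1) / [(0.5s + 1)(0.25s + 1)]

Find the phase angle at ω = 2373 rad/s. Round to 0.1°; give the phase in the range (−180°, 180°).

-101.8°

At ω = 2373 rad/s:
zero (1 + j2373·0.002) = 1 + j4.746 → |·| ≈ 4.8502, ∠ ≈ 78.10°
pole (1 + j2373·0.5) = 1 + j1186.5 → |·| ≈ 1186.5, ∠ ≈ 89.95°
pole (1 + j2373·0.25) = 1 + j593.25 → |·| ≈ 593.25, ∠ ≈ 89.90°
∠T = (78.10°) − (89.95° + 89.90°) = -101.75°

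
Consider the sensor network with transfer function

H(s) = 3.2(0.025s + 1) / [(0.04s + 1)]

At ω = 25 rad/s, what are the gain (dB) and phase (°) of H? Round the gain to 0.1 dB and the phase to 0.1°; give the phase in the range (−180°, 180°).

8.5 dB, -13.0°

At ω = 25 rad/s:
zero (1 + j25·0.025) = 1 + j0.625 → |·| ≈ 1.1792, ∠ ≈ 32.01°
pole (1 + j25·0.04) = 1 + j1 → |·| ≈ 1.4142, ∠ ≈ 45.00°
|H| = 3.2 · 1.1792 / (1.4142) ≈ 2.6683
Gain = 20 log₁₀(2.6683) ≈ 8.52 dB
∠H = (32.01°) − (45.00°) = -12.99°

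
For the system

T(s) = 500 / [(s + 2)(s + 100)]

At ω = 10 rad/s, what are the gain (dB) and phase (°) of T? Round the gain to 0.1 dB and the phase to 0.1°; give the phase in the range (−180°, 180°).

At s = jω = j10:
pole (s+2): 2 + j10 → |·| = √(2²+10²) = √104 ≈ 10.198, ∠ = arctan(10/2) ≈ 78.69°
pole (s+100): 100 + j10 → |·| = √(100²+10²) = √10100 ≈ 100.5, ∠ = arctan(10/100) ≈ 5.71°
|T| = 500 / 1024.9 ≈ 0.48785
Gain = 20 log₁₀(0.48785) ≈ -6.23 dB
∠T = 0.00° − 84.40° = -84.40°

-6.2 dB, -84.4°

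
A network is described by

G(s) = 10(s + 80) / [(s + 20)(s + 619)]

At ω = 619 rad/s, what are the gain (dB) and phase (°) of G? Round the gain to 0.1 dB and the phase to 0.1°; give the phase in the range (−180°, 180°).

-38.8 dB, -50.5°

At s = jω = j619:
zero (s+80): 80 + j619 → |·| = √(80²+619²) = √389561 ≈ 624.15, ∠ = arctan(619/80) ≈ 82.64°
pole (s+20): 20 + j619 → |·| = √(20²+619²) = √383561 ≈ 619.32, ∠ = arctan(619/20) ≈ 88.15°
pole (s+619): 619 + j619 → |·| = √(619²+619²) = √766322 ≈ 875.4, ∠ = arctan(619/619) ≈ 45.00°
|G| = 10 · 624.15 / 5.4215e+05 ≈ 0.011512
Gain = 20 log₁₀(0.011512) ≈ -38.78 dB
∠G = 82.64° − 133.15° = -50.51°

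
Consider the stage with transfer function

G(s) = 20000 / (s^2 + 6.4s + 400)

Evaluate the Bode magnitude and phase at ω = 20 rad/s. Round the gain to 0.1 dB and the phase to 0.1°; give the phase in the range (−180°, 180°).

At s = jω = j20:
quadratic: (j20)² + 6.4·j20 + 400 = 0 + j128 → |·| ≈ 128, ∠ ≈ 90.00°
|G| = 20000 / 128 ≈ 156.25
Gain = 20 log₁₀(156.25) ≈ 43.88 dB
∠G = 0.00° − 90.00° = -90.00°

43.9 dB, -90.0°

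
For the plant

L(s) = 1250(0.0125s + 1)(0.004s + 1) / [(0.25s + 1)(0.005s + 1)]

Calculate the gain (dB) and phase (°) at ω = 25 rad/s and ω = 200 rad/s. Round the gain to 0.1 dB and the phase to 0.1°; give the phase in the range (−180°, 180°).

ω = 25: 46.3 dB, -65.0°; ω = 200: 35.7 dB, -27.0°

At ω = 25 rad/s:
zero (1 + j25·0.0125) = 1 + j0.3125 → |·| ≈ 1.0477, ∠ ≈ 17.35°
zero (1 + j25·0.004) = 1 + j0.1 → |·| ≈ 1.005, ∠ ≈ 5.71°
pole (1 + j25·0.25) = 1 + j6.25 → |·| ≈ 6.3295, ∠ ≈ 80.91°
pole (1 + j25·0.005) = 1 + j0.125 → |·| ≈ 1.0078, ∠ ≈ 7.13°
|L| = 1250 · 1.0477 · 1.005 / (6.3295 · 1.0078) ≈ 206.33
Gain = 20 log₁₀(206.33) ≈ 46.29 dB
∠L = (17.35° + 5.71°) − (80.91° + 7.13°) = -64.98°

At ω = 200 rad/s:
zero (1 + j200·0.0125) = 1 + j2.5 → |·| ≈ 2.6926, ∠ ≈ 68.20°
zero (1 + j200·0.004) = 1 + j0.8 → |·| ≈ 1.2806, ∠ ≈ 38.66°
pole (1 + j200·0.25) = 1 + j50 → |·| ≈ 50.01, ∠ ≈ 88.85°
pole (1 + j200·0.005) = 1 + j1 → |·| ≈ 1.4142, ∠ ≈ 45.00°
|L| = 1250 · 2.6926 · 1.2806 / (50.01 · 1.4142) ≈ 60.944
Gain = 20 log₁₀(60.944) ≈ 35.70 dB
∠L = (68.20° + 38.66°) − (88.85° + 45.00°) = -26.99°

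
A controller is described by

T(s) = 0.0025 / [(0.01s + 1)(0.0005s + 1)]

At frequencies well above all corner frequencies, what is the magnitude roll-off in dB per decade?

-40 dB/decade

Each pole contributes −20 dB/decade at high frequency; each zero contributes +20 dB/decade.
Net: 0 zero(s) − 2 pole(s) → -40 dB/decade.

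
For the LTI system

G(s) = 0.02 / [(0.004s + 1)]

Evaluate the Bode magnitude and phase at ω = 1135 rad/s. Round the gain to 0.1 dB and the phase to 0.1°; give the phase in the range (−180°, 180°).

At ω = 1135 rad/s:
pole (1 + j1135·0.004) = 1 + j4.54 → |·| ≈ 4.6488, ∠ ≈ 77.58°
|G| = 0.02 · 1 / (4.6488) ≈ 0.0043022
Gain = 20 log₁₀(0.0043022) ≈ -47.33 dB
∠G = (0°) − (77.58°) = -77.58°

-47.3 dB, -77.6°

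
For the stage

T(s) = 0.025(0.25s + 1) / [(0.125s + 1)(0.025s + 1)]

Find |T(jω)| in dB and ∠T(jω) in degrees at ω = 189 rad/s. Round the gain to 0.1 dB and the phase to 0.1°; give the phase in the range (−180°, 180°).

-39.7 dB, -76.8°

At ω = 189 rad/s:
zero (1 + j189·0.25) = 1 + j47.25 → |·| ≈ 47.261, ∠ ≈ 88.79°
pole (1 + j189·0.125) = 1 + j23.625 → |·| ≈ 23.646, ∠ ≈ 87.58°
pole (1 + j189·0.025) = 1 + j4.725 → |·| ≈ 4.8297, ∠ ≈ 78.05°
|T| = 0.025 · 47.261 / (23.646 · 4.8297) ≈ 0.010346
Gain = 20 log₁₀(0.010346) ≈ -39.70 dB
∠T = (88.79°) − (87.58° + 78.05°) = -76.84°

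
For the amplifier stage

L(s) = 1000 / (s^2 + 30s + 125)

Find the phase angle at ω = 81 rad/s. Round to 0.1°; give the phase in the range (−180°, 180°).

-159.3°

Substitute s = j81:
Numerator: 1000 = 1000 + j0
Denominator: (j81)^2 + 30(j81) + 125 = -6436 + j2430
|N| = √(1000² + 0²) ≈ 1000, ∠N ≈ 0.00°
|D| = √(6436² + 2430²) ≈ 6879.5, ∠D ≈ 159.32°
∠L = 0.00° − 159.32° = -159.32°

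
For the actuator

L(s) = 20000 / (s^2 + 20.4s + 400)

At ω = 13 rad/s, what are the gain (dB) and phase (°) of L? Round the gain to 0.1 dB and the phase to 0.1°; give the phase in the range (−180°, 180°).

35.1 dB, -48.9°

At s = jω = j13:
quadratic: (j13)² + 20.4·j13 + 400 = 231 + j265.2 → |·| ≈ 351.7, ∠ ≈ 48.94°
|L| = 20000 / 351.7 ≈ 56.867
Gain = 20 log₁₀(56.867) ≈ 35.10 dB
∠L = 0.00° − 48.94° = -48.94°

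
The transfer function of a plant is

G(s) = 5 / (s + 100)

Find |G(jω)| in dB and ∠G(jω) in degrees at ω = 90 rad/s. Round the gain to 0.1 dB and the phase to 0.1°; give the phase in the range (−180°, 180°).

-28.6 dB, -42.0°

Substitute s = j90:
Numerator: 5 = 5 + j0
Denominator: (j90) + 100 = 100 + j90
|N| = √(5² + 0²) ≈ 5, ∠N ≈ 0.00°
|D| = √(100² + 90²) ≈ 134.54, ∠D ≈ 41.99°
|G| = 5 / 134.54 ≈ 0.037164
Gain = 20 log₁₀(0.037164) ≈ -28.60 dB
∠G = 0.00° − 41.99° = -41.99°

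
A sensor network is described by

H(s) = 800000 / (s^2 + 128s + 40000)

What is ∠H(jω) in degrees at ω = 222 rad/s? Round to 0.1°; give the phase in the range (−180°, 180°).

At s = jω = j222:
quadratic: (j222)² + 128·j222 + 40000 = -9284 + j28416 → |·| ≈ 29894, ∠ ≈ 108.09°
∠H = 0.00° − 108.09° = -108.09°

-108.1°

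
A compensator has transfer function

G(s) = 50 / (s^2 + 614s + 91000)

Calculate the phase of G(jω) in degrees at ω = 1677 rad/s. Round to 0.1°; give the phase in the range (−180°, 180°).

-159.3°

Substitute s = j1677:
Numerator: 50 = 50 + j0
Denominator: (j1677)^2 + 614(j1677) + 91000 = -2721329 + j1029678
|N| = √(50² + 0²) ≈ 50, ∠N ≈ 0.00°
|D| = √(2721329² + 1029678²) ≈ 2.9096e+06, ∠D ≈ 159.27°
∠G = 0.00° − 159.27° = -159.27°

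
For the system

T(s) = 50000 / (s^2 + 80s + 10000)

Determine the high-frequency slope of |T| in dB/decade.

Each pole contributes −20 dB/decade at high frequency; each zero contributes +20 dB/decade.
Net: 0 zero(s) − 2 pole(s) → -40 dB/decade.

-40 dB/decade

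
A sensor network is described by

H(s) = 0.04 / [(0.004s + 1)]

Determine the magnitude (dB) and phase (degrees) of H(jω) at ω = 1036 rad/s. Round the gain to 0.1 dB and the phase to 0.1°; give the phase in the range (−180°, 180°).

-40.6 dB, -76.4°

At ω = 1036 rad/s:
pole (1 + j1036·0.004) = 1 + j4.144 → |·| ≈ 4.2629, ∠ ≈ 76.43°
|H| = 0.04 · 1 / (4.2629) ≈ 0.0093833
Gain = 20 log₁₀(0.0093833) ≈ -40.55 dB
∠H = (0°) − (76.43°) = -76.43°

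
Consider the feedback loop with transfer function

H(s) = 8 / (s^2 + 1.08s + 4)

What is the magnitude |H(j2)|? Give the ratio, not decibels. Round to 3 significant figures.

At s = jω = j2:
quadratic: (j2)² + 1.08·j2 + 4 = 0 + j2.16 → |·| ≈ 2.16, ∠ ≈ 90.00°
|H| = 8 / 2.16 ≈ 3.7037

3.70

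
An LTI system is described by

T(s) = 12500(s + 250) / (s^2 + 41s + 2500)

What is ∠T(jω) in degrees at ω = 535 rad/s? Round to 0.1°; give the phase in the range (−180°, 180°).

At s = jω = j535:
zero (s+250): 250 + j535 → |·| = √(250²+535²) = √348725 ≈ 590.53, ∠ = arctan(535/250) ≈ 64.95°
quadratic: (j535)² + 41·j535 + 2500 = -283725 + j21935 → |·| ≈ 2.8457e+05, ∠ ≈ 175.58°
∠T = 64.95° − 175.58° = -110.63°

-110.6°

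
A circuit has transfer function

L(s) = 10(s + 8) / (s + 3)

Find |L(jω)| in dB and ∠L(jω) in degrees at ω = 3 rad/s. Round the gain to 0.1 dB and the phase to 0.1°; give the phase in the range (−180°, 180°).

26.1 dB, -24.4°

At s = jω = j3:
zero (s+8): 8 + j3 → |·| = √(8²+3²) = √73 ≈ 8.544, ∠ = arctan(3/8) ≈ 20.56°
pole (s+3): 3 + j3 → |·| = √(3²+3²) = √18 ≈ 4.2426, ∠ = arctan(3/3) ≈ 45.00°
|L| = 10 · 8.544 / 4.2426 ≈ 20.139
Gain = 20 log₁₀(20.139) ≈ 26.08 dB
∠L = 20.56° − 45.00° = -24.44°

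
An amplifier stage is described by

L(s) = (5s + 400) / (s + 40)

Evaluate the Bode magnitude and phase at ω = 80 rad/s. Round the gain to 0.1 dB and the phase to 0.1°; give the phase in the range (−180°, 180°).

16.0 dB, -18.4°

Substitute s = j80:
Numerator: 5(j80) + 400 = 400 + j400
Denominator: (j80) + 40 = 40 + j80
|N| = √(400² + 400²) ≈ 565.69, ∠N ≈ 45.00°
|D| = √(40² + 80²) ≈ 89.443, ∠D ≈ 63.43°
|L| = 565.69 / 89.443 ≈ 6.3246
Gain = 20 log₁₀(6.3246) ≈ 16.02 dB
∠L = 45.00° − 63.43° = -18.43°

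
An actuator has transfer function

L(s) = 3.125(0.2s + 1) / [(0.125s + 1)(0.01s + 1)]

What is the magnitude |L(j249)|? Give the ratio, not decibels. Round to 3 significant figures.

1.86

At ω = 249 rad/s:
zero (1 + j249·0.2) = 1 + j49.8 → |·| ≈ 49.81, ∠ ≈ 88.85°
pole (1 + j249·0.125) = 1 + j31.125 → |·| ≈ 31.141, ∠ ≈ 88.16°
pole (1 + j249·0.01) = 1 + j2.49 → |·| ≈ 2.6833, ∠ ≈ 68.12°
|L| = 3.125 · 49.81 / (31.141 · 2.6833) ≈ 1.8628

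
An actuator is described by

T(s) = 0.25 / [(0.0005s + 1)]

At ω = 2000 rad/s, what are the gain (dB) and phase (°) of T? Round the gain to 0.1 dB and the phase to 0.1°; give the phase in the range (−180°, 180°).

-15.1 dB, -45.0°

At ω = 2000 rad/s:
pole (1 + j2000·0.0005) = 1 + j1 → |·| ≈ 1.4142, ∠ ≈ 45.00°
|T| = 0.25 · 1 / (1.4142) ≈ 0.17678
Gain = 20 log₁₀(0.17678) ≈ -15.05 dB
∠T = (0°) − (45.00°) = -45.00°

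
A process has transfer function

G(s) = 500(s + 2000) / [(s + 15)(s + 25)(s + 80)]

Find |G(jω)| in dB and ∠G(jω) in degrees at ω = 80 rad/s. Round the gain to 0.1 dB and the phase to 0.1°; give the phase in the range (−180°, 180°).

At s = jω = j80:
zero (s+2000): 2000 + j80 → |·| = √(2000²+80²) = √4006400 ≈ 2001.6, ∠ = arctan(80/2000) ≈ 2.29°
pole (s+15): 15 + j80 → |·| = √(15²+80²) = √6625 ≈ 81.394, ∠ = arctan(80/15) ≈ 79.38°
pole (s+25): 25 + j80 → |·| = √(25²+80²) = √7025 ≈ 83.815, ∠ = arctan(80/25) ≈ 72.65°
pole (s+80): 80 + j80 → |·| = √(80²+80²) = √12800 ≈ 113.14, ∠ = arctan(80/80) ≈ 45.00°
|G| = 500 · 2001.6 / 7.7185e+05 ≈ 1.2966
Gain = 20 log₁₀(1.2966) ≈ 2.26 dB
∠G = 2.29° − 197.03° = -194.74° ≡ 165.26° (principal value)

2.3 dB, 165.3°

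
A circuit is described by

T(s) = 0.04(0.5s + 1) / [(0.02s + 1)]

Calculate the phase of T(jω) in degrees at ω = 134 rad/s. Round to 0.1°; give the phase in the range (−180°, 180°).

At ω = 134 rad/s:
zero (1 + j134·0.5) = 1 + j67 → |·| ≈ 67.007, ∠ ≈ 89.14°
pole (1 + j134·0.02) = 1 + j2.68 → |·| ≈ 2.8605, ∠ ≈ 69.54°
∠T = (89.14°) − (69.54°) = 19.60°

19.6°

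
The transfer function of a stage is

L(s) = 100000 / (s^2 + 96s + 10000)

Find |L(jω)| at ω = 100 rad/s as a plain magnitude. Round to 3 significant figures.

10.4

At s = jω = j100:
quadratic: (j100)² + 96·j100 + 10000 = 0 + j9600 → |·| ≈ 9600, ∠ ≈ 90.00°
|L| = 100000 / 9600 ≈ 10.417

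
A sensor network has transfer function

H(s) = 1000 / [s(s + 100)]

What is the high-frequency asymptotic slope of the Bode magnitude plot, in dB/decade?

-40 dB/decade

Each pole contributes −20 dB/decade at high frequency; each zero contributes +20 dB/decade.
Net: 0 zero(s) − 2 pole(s) → -40 dB/decade.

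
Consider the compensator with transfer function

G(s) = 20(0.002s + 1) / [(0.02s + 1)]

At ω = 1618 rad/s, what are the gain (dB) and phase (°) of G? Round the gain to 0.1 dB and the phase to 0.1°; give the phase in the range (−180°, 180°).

At ω = 1618 rad/s:
zero (1 + j1618·0.002) = 1 + j3.236 → |·| ≈ 3.387, ∠ ≈ 72.83°
pole (1 + j1618·0.02) = 1 + j32.36 → |·| ≈ 32.375, ∠ ≈ 88.23°
|G| = 20 · 3.387 / (32.375) ≈ 2.0924
Gain = 20 log₁₀(2.0924) ≈ 6.41 dB
∠G = (72.83°) − (88.23°) = -15.40°

6.4 dB, -15.4°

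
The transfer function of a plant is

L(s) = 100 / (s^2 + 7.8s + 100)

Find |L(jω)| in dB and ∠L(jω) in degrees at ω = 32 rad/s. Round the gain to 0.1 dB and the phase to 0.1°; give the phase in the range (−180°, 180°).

-19.6 dB, -164.9°

At s = jω = j32:
quadratic: (j32)² + 7.8·j32 + 100 = -924 + j249.6 → |·| ≈ 957.12, ∠ ≈ 164.88°
|L| = 100 / 957.12 ≈ 0.10448
Gain = 20 log₁₀(0.10448) ≈ -19.62 dB
∠L = 0.00° − 164.88° = -164.88°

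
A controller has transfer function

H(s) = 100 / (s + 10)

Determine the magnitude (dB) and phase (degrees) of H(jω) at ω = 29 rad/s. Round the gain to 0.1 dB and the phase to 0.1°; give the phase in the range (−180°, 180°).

Substitute s = j29:
Numerator: 100 = 100 + j0
Denominator: (j29) + 10 = 10 + j29
|N| = √(100² + 0²) ≈ 100, ∠N ≈ 0.00°
|D| = √(10² + 29²) ≈ 30.676, ∠D ≈ 70.97°
|H| = 100 / 30.676 ≈ 3.2599
Gain = 20 log₁₀(3.2599) ≈ 10.26 dB
∠H = 0.00° − 70.97° = -70.97°

10.3 dB, -71.0°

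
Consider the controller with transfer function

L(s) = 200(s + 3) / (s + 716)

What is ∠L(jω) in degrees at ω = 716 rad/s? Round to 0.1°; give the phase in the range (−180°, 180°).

44.8°

At s = jω = j716:
zero (s+3): 3 + j716 → |·| = √(3²+716²) = √512665 ≈ 716.01, ∠ = arctan(716/3) ≈ 89.76°
pole (s+716): 716 + j716 → |·| = √(716²+716²) = √1025312 ≈ 1012.6, ∠ = arctan(716/716) ≈ 45.00°
∠L = 89.76° − 45.00° = 44.76°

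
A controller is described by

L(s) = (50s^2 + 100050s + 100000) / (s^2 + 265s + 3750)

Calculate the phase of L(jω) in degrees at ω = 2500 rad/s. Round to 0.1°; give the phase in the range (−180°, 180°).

Substitute s = j2500:
Numerator: 50(j2500)^2 + 100050(j2500) + 100000 = -312400000 + j250125000
Denominator: (j2500)^2 + 265(j2500) + 3750 = -6246250 + j662500
|N| = √(312400000² + 250125000²) ≈ 4.002e+08, ∠N ≈ 141.32°
|D| = √(6246250² + 662500²) ≈ 6.2813e+06, ∠D ≈ 173.95°
∠L = 141.32° − 173.95° = -32.63°

-32.6°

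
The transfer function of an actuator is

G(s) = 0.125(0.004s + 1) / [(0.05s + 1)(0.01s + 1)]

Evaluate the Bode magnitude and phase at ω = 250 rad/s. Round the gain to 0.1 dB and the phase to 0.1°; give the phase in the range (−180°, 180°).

-45.6 dB, -108.6°

At ω = 250 rad/s:
zero (1 + j250·0.004) = 1 + j1 → |·| ≈ 1.4142, ∠ ≈ 45.00°
pole (1 + j250·0.05) = 1 + j12.5 → |·| ≈ 12.54, ∠ ≈ 85.43°
pole (1 + j250·0.01) = 1 + j2.5 → |·| ≈ 2.6926, ∠ ≈ 68.20°
|G| = 0.125 · 1.4142 / (12.54 · 2.6926) ≈ 0.0052354
Gain = 20 log₁₀(0.0052354) ≈ -45.62 dB
∠G = (45.00°) − (85.43° + 68.20°) = -108.63°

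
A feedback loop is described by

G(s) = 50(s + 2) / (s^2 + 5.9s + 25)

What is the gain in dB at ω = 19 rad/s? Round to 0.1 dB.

At s = jω = j19:
zero (s+2): 2 + j19 → |·| = √(2²+19²) = √365 ≈ 19.105, ∠ = arctan(19/2) ≈ 83.99°
quadratic: (j19)² + 5.9·j19 + 25 = -336 + j112.1 → |·| ≈ 354.21, ∠ ≈ 161.55°
|G| = 50 · 19.105 / 354.21 ≈ 2.6968
Gain = 20 log₁₀(2.6968) ≈ 8.62 dB

8.6 dB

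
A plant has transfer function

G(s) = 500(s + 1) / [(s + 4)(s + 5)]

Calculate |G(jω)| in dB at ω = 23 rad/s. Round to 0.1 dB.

At s = jω = j23:
zero (s+1): 1 + j23 → |·| = √(1²+23²) = √530 ≈ 23.022, ∠ = arctan(23/1) ≈ 87.51°
pole (s+4): 4 + j23 → |·| = √(4²+23²) = √545 ≈ 23.345, ∠ = arctan(23/4) ≈ 80.13°
pole (s+5): 5 + j23 → |·| = √(5²+23²) = √554 ≈ 23.537, ∠ = arctan(23/5) ≈ 77.74°
|G| = 500 · 23.022 / 549.47 ≈ 20.949
Gain = 20 log₁₀(20.949) ≈ 26.42 dB

26.4 dB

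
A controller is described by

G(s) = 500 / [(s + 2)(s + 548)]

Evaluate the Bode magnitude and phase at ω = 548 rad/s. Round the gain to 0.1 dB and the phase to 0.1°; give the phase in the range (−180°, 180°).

At s = jω = j548:
pole (s+2): 2 + j548 → |·| = √(2²+548²) = √300308 ≈ 548, ∠ = arctan(548/2) ≈ 89.79°
pole (s+548): 548 + j548 → |·| = √(548²+548²) = √600608 ≈ 774.99, ∠ = arctan(548/548) ≈ 45.00°
|G| = 500 / 4.2469e+05 ≈ 0.0011773
Gain = 20 log₁₀(0.0011773) ≈ -58.58 dB
∠G = 0.00° − 134.79° = -134.79°

-58.6 dB, -134.8°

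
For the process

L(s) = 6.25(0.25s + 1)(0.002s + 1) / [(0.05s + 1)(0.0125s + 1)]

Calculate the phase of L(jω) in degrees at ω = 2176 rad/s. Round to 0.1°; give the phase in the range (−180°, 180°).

-10.4°

At ω = 2176 rad/s:
zero (1 + j2176·0.25) = 1 + j544 → |·| ≈ 544, ∠ ≈ 89.89°
zero (1 + j2176·0.002) = 1 + j4.352 → |·| ≈ 4.4654, ∠ ≈ 77.06°
pole (1 + j2176·0.05) = 1 + j108.8 → |·| ≈ 108.8, ∠ ≈ 89.47°
pole (1 + j2176·0.0125) = 1 + j27.2 → |·| ≈ 27.218, ∠ ≈ 87.89°
∠L = (89.89° + 77.06°) − (89.47° + 87.89°) = -10.41°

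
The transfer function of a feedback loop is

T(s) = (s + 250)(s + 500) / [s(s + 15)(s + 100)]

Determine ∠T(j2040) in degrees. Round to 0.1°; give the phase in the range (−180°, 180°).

-107.5°

At s = jω = j2040:
zero (s+250): 250 + j2040 → |·| = √(250²+2040²) = √4224100 ≈ 2055.3, ∠ = arctan(2040/250) ≈ 83.01°
zero (s+500): 500 + j2040 → |·| = √(500²+2040²) = √4411600 ≈ 2100.4, ∠ = arctan(2040/500) ≈ 76.23°
pole (s+15): 15 + j2040 → |·| = √(15²+2040²) = √4161825 ≈ 2040.1, ∠ = arctan(2040/15) ≈ 89.58°
pole (s+100): 100 + j2040 → |·| = √(100²+2040²) = √4171600 ≈ 2042.4, ∠ = arctan(2040/100) ≈ 87.19°
pole at origin: |s| = 2040, ∠ = 90.00° (in denominator)
∠T = 159.24° − 266.77° = -107.53°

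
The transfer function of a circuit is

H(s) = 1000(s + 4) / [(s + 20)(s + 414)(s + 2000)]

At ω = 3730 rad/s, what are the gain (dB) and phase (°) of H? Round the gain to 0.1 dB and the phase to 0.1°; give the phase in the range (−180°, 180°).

-84.0 dB, -145.2°

At s = jω = j3730:
zero (s+4): 4 + j3730 → |·| = √(4²+3730²) = √13912916 ≈ 3730, ∠ = arctan(3730/4) ≈ 89.94°
pole (s+20): 20 + j3730 → |·| = √(20²+3730²) = √13913300 ≈ 3730.1, ∠ = arctan(3730/20) ≈ 89.69°
pole (s+414): 414 + j3730 → |·| = √(414²+3730²) = √14084296 ≈ 3752.9, ∠ = arctan(3730/414) ≈ 83.67°
pole (s+2000): 2000 + j3730 → |·| = √(2000²+3730²) = √17912900 ≈ 4232.4, ∠ = arctan(3730/2000) ≈ 61.80°
|H| = 1000 · 3730 / 5.9248e+10 ≈ 6.2956e-05
Gain = 20 log₁₀(6.2956e-05) ≈ -84.02 dB
∠H = 89.94° − 235.16° = -145.22°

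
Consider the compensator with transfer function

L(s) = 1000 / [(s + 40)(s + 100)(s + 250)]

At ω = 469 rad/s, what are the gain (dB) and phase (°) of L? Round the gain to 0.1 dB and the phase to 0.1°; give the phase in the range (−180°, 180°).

At s = jω = j469:
pole (s+40): 40 + j469 → |·| = √(40²+469²) = √221561 ≈ 470.7, ∠ = arctan(469/40) ≈ 85.13°
pole (s+100): 100 + j469 → |·| = √(100²+469²) = √229961 ≈ 479.54, ∠ = arctan(469/100) ≈ 77.96°
pole (s+250): 250 + j469 → |·| = √(250²+469²) = √282461 ≈ 531.47, ∠ = arctan(469/250) ≈ 61.94°
|L| = 1000 / 1.1996e+08 ≈ 8.3361e-06
Gain = 20 log₁₀(8.3361e-06) ≈ -101.58 dB
∠L = 0.00° − 225.03° = -225.03° ≡ 134.97° (principal value)

-101.6 dB, 135.0°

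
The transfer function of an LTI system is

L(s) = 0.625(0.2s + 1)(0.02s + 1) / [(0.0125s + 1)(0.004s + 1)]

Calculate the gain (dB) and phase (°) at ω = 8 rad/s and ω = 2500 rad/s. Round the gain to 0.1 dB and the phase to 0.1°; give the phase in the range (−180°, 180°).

ω = 8: 1.5 dB, 59.5°; ω = 2500: 33.9 dB, 6.3°

At ω = 8 rad/s:
zero (1 + j8·0.2) = 1 + j1.6 → |·| ≈ 1.8868, ∠ ≈ 57.99°
zero (1 + j8·0.02) = 1 + j0.16 → |·| ≈ 1.0127, ∠ ≈ 9.09°
pole (1 + j8·0.0125) = 1 + j0.1 → |·| ≈ 1.005, ∠ ≈ 5.71°
pole (1 + j8·0.004) = 1 + j0.032 → |·| ≈ 1.0005, ∠ ≈ 1.83°
|L| = 0.625 · 1.8868 · 1.0127 / (1.005 · 1.0005) ≈ 1.1877
Gain = 20 log₁₀(1.1877) ≈ 1.49 dB
∠L = (57.99° + 9.09°) − (5.71° + 1.83°) = 59.54°

At ω = 2500 rad/s:
zero (1 + j2500·0.2) = 1 + j500 → |·| ≈ 500, ∠ ≈ 89.89°
zero (1 + j2500·0.02) = 1 + j50 → |·| ≈ 50.01, ∠ ≈ 88.85°
pole (1 + j2500·0.0125) = 1 + j31.25 → |·| ≈ 31.266, ∠ ≈ 88.17°
pole (1 + j2500·0.004) = 1 + j10 → |·| ≈ 10.05, ∠ ≈ 84.29°
|L| = 0.625 · 500 · 50.01 / (31.266 · 10.05) ≈ 49.736
Gain = 20 log₁₀(49.736) ≈ 33.93 dB
∠L = (89.89° + 88.85°) − (88.17° + 84.29°) = 6.28°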